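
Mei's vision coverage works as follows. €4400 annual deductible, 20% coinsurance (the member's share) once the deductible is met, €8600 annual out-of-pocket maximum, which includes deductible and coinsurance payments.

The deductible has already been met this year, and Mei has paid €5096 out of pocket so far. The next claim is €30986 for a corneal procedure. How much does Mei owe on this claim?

€3504

The deductible is already satisfied, so the full bill goes to coinsurance.
Coinsurance: €30986 × 20% = €6197.20.
That would bring total out-of-pocket to €11293.20, past the €8600 cap. The member is capped at €8600 − €5096 = €3504 on this claim.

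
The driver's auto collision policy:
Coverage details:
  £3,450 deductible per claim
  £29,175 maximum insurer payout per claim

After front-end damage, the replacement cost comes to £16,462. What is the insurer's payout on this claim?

Less the £3,450 deductible: £16,462 − £3,450 = £13,012.
£13,012 ≤ £29,175, so the limit doesn't bind; insurer pays £13,012.

£13,012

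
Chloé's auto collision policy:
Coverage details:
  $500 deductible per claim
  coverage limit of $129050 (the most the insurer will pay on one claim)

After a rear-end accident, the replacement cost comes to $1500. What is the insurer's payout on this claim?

$1000

Less the $500 deductible: $1500 − $500 = $1000.
That's under the $129050 cap, so the insurer reimburses the full $1000.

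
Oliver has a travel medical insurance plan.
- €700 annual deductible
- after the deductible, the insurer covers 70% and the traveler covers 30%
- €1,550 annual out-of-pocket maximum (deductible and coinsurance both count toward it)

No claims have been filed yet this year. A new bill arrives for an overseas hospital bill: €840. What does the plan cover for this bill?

Deductible not yet touched, so the first €700 of the bill goes to the deductible.
After the €700 deductible portion, €840 − €700 = €140 is subject to coinsurance.
Traveler's 30% share of €140 is €42.
That puts the traveler's cost at €700 + €42 = €742 before any cap.
Cumulative spending €0 + €742 = €742 stays under the €1,550 maximum.
The plan picks up €840 − €742 = €98.

€98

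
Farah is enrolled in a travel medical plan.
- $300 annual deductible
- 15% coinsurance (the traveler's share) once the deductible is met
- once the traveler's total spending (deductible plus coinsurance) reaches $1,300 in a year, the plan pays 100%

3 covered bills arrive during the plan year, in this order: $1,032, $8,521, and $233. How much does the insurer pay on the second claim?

$7,630.80

Claim 1 ($1,032): deductible takes $300, $732 remains; traveler's 15% is $109.80. Traveler owes $409.80 (running OOP $409.80). Insurer: $1,032 − $409.80 = $622.20.
Claim 2 ($8,521): deductible already satisfied, so traveler's share is 15% × $8,521 = $1,278.15. That would push OOP to $1,687.95, over the $1,300 cap, so traveler pays $1,300 − $409.80 = $890.20. Insurer: $8,521 − $890.20 = $7,630.80.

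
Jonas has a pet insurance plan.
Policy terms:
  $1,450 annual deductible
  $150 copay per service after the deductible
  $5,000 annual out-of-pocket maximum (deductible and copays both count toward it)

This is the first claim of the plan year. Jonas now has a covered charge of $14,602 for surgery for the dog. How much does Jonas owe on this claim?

$1,600

Deductible not yet touched, so the first $1,450 of the bill goes to the deductible.
After the $1,450 deductible portion, $14,602 − $1,450 = $13,152 is subject to the copay.
Copay on this service: $150.
That puts the owner's cost at $1,450 + $150 = $1,600 before any cap.
Cumulative spending $0 + $1,600 = $1,600 stays under the $5,000 maximum.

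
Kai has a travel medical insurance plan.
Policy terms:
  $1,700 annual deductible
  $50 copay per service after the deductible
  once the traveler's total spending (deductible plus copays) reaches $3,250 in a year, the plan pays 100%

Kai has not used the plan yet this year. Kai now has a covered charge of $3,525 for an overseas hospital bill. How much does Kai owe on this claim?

$1,750

Nothing has been paid toward the $1,700 deductible, so the first $1,700 of this charge is applied there.
That leaves $3,525 − $1,700 = $1,825 for the copay.
Copay on this service: $50.
Traveler responsibility before any cap: $1,700 + $50 = $1,750.
Year-to-date out-of-pocket becomes $0 + $1,750 = $1,750, still under the $3,250 maximum, so no cap applies.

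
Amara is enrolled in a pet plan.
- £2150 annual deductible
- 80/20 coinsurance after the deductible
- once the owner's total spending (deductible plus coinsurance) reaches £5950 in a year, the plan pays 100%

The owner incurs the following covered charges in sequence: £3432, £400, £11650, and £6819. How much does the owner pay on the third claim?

Claim 1 — £3432: £2150 to deductible, leaving £1282; 20% of £1282 = £256.40. Owner owes £2406.40 (running OOP £2406.40).
Claim 2 — £400: deductible already satisfied, so owner's share is 20% × £400 = £80. Owner pays £80; OOP now £2486.40.
Claim 3 — £11650: 20% coinsurance on £11650 = £2330. Cost to owner: £2330. OOP to date £4816.40.

£2330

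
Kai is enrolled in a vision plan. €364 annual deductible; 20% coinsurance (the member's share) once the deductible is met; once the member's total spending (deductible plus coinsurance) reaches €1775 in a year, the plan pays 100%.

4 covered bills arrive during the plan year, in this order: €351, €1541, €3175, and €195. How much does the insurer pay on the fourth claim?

€156

Bill 1, €351: entire amount goes to the deductible. Cost to member: €351. OOP to date €351. Plan pays €351 − €351 = €0.
Bill 2, €1541: deductible takes €13, €1528 remains; member's 20% is €305.60. Member pays €318.60; OOP now €669.60. Plan pays €1541 − €318.60 = €1222.40.
Bill 3, €3175: deductible already satisfied, so member's share is 20% × €3175 = €635. Member owes €635 (running OOP €1304.60). Plan pays €3175 − €635 = €2540.
Bill 4, €195: 20% coinsurance on €195 = €39. Cost to member: €39. OOP to date €1343.60. Plan pays €195 − €39 = €156.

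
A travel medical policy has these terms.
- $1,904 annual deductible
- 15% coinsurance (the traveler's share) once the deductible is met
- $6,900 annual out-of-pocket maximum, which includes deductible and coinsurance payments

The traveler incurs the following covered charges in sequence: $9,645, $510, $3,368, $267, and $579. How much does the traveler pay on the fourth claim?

$40.05

Bill 1, $9,645: deductible takes $1,904, $7,741 remains; coinsurance $7,741 × 15% = $1,161.15. Traveler pays $3,065.15; OOP now $3,065.15.
Bill 2, $510: 15% coinsurance on $510 = $76.50. Traveler pays $76.50; OOP now $3,141.65.
Bill 3, $3,368: deductible already satisfied, so traveler's share is 15% × $3,368 = $505.20. Traveler pays $505.20; OOP now $3,646.85.
Bill 4, $267: deductible met; 15% of $267 = $40.05. Traveler pays $40.05; OOP now $3,686.90.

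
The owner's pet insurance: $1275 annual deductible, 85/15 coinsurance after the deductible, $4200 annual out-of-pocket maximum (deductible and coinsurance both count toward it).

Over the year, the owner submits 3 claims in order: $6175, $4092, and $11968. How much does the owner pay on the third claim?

#1 ($6175): $1275 to deductible, leaving $4900; owner's 15% is $735. Owner owes $2010 (running OOP $2010).
#2 ($4092): deductible already satisfied, so owner's share is 15% × $4092 = $613.80. Cost to owner: $613.80. OOP to date $2623.80.
#3 ($11968): deductible met; 15% of $11968 = $1795.20. That would push OOP to $4419, over the $4200 cap, so owner pays $4200 − $2623.80 = $1576.20.

$1576.20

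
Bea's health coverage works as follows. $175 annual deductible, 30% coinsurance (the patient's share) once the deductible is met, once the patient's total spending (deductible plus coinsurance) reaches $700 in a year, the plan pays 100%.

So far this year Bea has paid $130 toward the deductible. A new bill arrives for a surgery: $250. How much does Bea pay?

$106.50

$130 of the $175 deductible is already met, leaving $45.
After the $45 deductible portion, $250 − $45 = $205 is subject to coinsurance.
Patient's 30% share of $205 is $61.50.
That puts the patient's cost at $45 + $61.50 = $106.50 before any cap.
Year-to-date out-of-pocket becomes $130 + $106.50 = $236.50, still under the $700 maximum, so no cap applies.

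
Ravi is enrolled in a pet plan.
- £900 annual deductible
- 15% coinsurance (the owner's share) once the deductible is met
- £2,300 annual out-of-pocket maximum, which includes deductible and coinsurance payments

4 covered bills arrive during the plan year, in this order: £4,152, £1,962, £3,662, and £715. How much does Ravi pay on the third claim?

Claim 1 — £4,152: £900 to deductible, leaving £3,252; 15% of £3,252 = £487.80. Cost to owner: £1,387.80. OOP to date £1,387.80.
Claim 2 — £1,962: deductible already satisfied, so owner's share is 15% × £1,962 = £294.30. Owner owes £294.30 (running OOP £1,682.10).
Claim 3 — £3,662: 15% coinsurance on £3,662 = £549.30. Cost to owner: £549.30. OOP to date £2,231.40.

£549.30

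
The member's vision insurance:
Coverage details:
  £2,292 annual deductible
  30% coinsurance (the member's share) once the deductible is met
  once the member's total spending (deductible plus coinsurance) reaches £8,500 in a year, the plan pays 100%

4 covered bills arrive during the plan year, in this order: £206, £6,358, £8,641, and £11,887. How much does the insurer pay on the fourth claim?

Bill 1, £206: fully absorbed by the deductible. Member pays £206; OOP now £206. Plan pays £206 − £206 = £0.
Bill 2, £6,358: £2,086 finishes the deductible; £4,272 goes to coinsurance; coinsurance £4,272 × 30% = £1,281.60. Cost to member: £3,367.60. OOP to date £3,573.60. Insurer: £6,358 − £3,367.60 = £2,990.40.
Bill 3, £8,641: deductible already satisfied, so member's share is 30% × £8,641 = £2,592.30. Member owes £2,592.30 (running OOP £6,165.90). Insurer: £8,641 − £2,592.30 = £6,048.70.
Bill 4, £11,887: deductible already satisfied, so member's share is 30% × £11,887 = £3,566.10. Adding that to £6,165.90 gives £9,732, past the £8,500 cap; member pays only £8,500 − £6,165.90 = £2,334.10. Insurer: £11,887 − £2,334.10 = £9,552.90.

£9,552.90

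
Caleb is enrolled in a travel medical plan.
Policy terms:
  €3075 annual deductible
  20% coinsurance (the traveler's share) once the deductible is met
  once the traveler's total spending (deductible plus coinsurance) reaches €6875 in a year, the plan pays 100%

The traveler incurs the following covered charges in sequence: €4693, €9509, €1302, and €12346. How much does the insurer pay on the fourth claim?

#1 (€4693): €3075 finishes the deductible; €1618 goes to coinsurance; traveler's 20% is €323.60. Cost to traveler: €3398.60. OOP to date €3398.60. Insurer: €4693 − €3398.60 = €1294.40.
#2 (€9509): deductible already satisfied, so traveler's share is 20% × €9509 = €1901.80. Traveler owes €1901.80 (running OOP €5300.40). Insurer: €9509 − €1901.80 = €7607.20.
#3 (€1302): deductible already satisfied, so traveler's share is 20% × €1302 = €260.40. Traveler pays €260.40; OOP now €5560.80. Plan pays €1302 − €260.40 = €1041.60.
#4 (€12346): deductible met; 20% of €12346 = €2469.20. OOP would hit €8030 > €6875, so the cap limits the traveler to €6875 − €5560.80 = €1314.20. Insurer: €12346 − €1314.20 = €11031.80.

€11031.80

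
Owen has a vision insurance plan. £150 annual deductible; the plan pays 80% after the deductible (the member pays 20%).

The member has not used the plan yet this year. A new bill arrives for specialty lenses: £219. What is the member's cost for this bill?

£163.80

Deductible not yet touched, so the first £150 of the bill goes to the deductible.
The remaining £69 (= £219 − £150) moves to coinsurance.
Member's 20% share of £69 is £13.80.
Member responsibility: £150 + £13.80 = £163.80.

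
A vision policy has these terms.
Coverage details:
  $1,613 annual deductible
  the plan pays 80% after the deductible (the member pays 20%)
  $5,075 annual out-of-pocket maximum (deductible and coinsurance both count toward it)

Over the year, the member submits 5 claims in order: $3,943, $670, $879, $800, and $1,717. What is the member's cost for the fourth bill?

#1 ($3,943): deductible takes $1,613, $2,330 remains; member's 20% is $466. Member owes $2,079 (running OOP $2,079).
#2 ($670): 20% coinsurance on $670 = $134. Member pays $134; OOP now $2,213.
#3 ($879): 20% coinsurance on $879 = $175.80. Cost to member: $175.80. OOP to date $2,388.80.
#4 ($800): deductible met; 20% of $800 = $160. Cost to member: $160. OOP to date $2,548.80.

$160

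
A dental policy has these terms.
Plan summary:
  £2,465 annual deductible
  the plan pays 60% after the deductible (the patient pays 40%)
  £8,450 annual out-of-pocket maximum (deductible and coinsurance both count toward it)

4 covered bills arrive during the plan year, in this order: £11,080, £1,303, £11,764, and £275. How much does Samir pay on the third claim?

Bill 1, £11,080: £2,465 to deductible, leaving £8,615; 40% of £8,615 = £3,446. Cost to patient: £5,911. OOP to date £5,911.
Bill 2, £1,303: deductible met; 40% of £1,303 = £521.20. Cost to patient: £521.20. OOP to date £6,432.20.
Bill 3, £11,764: deductible met; 40% of £11,764 = £4,705.60. Adding that to £6,432.20 gives £11,137.80, past the £8,450 cap; patient pays only £8,450 − £6,432.20 = £2,017.80.

£2,017.80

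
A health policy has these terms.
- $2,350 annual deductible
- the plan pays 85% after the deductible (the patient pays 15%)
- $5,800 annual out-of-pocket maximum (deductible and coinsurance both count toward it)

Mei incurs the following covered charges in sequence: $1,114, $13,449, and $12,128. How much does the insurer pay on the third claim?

#1 ($1,114): fully absorbed by the deductible. Cost to patient: $1,114. OOP to date $1,114. Plan pays $1,114 − $1,114 = $0.
#2 ($13,449): deductible takes $1,236, $12,213 remains; patient's 15% is $1,831.95. Patient owes $3,067.95 (running OOP $4,181.95). Insurer: $13,449 − $3,067.95 = $10,381.05.
#3 ($12,128): deductible met; 15% of $12,128 = $1,819.20. That would push OOP to $6,001.15, over the $5,800 cap, so patient pays $5,800 − $4,181.95 = $1,618.05. Plan pays $12,128 − $1,618.05 = $10,509.95.

$10,509.95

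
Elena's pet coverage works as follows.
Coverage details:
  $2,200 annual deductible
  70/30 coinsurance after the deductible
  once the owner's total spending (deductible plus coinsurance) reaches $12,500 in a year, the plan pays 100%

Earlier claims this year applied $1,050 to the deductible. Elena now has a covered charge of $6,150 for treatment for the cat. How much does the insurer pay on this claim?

$3,500

Deductible still to meet: $2,200 − $1,050 = $1,150.
After the $1,150 deductible portion, $6,150 − $1,150 = $5,000 is subject to coinsurance.
30% of $5,000 = $1,500 falls to the owner.
Owner responsibility before any cap: $1,150 + $1,500 = $2,650.
Year-to-date out-of-pocket becomes $1,050 + $2,650 = $3,700, still under the $12,500 maximum, so no cap applies.
Insurer pays the balance: $6,150 − $2,650 = $3,500.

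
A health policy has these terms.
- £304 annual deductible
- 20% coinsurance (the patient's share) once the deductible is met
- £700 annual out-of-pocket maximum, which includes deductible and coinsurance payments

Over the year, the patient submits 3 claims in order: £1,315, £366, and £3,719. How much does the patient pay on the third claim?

Claim 1 (£1,315): £304 finishes the deductible; £1,011 goes to coinsurance; coinsurance £1,011 × 20% = £202.20. Patient pays £506.20; OOP now £506.20.
Claim 2 (£366): deductible met; 20% of £366 = £73.20. Cost to patient: £73.20. OOP to date £579.40.
Claim 3 (£3,719): deductible already satisfied, so patient's share is 20% × £3,719 = £743.80. Adding that to £579.40 gives £1,323.20, past the £700 cap; patient pays only £700 − £579.40 = £120.60.

£120.60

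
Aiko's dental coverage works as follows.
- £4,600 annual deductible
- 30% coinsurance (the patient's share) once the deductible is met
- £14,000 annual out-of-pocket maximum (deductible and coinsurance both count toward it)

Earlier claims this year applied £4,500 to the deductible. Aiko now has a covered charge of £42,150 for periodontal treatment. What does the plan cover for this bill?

Deductible still to meet: £4,600 − £4,500 = £100.
After the £100 deductible portion, £42,150 − £100 = £42,050 is subject to coinsurance.
Coinsurance: £42,050 × 30% = £12,615.
That puts the patient's cost at £100 + £12,615 = £12,715 before any cap.
Year-to-date out-of-pocket would reach £4,500 + £12,715 = £17,215, above the £14,000 maximum, so the patient pays only £14,000 − £4,500 = £9,500.
The insurer covers the remainder: £42,150 − £9,500 = £32,650.

£32,650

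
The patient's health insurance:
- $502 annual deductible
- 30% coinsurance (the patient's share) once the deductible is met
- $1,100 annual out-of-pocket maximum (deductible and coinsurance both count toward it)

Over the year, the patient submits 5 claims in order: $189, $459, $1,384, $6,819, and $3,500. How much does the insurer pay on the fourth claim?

#1 ($189): fully absorbed by the deductible. Patient pays $189; OOP now $189. Plan pays $189 − $189 = $0.
#2 ($459): $313 finishes the deductible; $146 goes to coinsurance; 30% of $146 = $43.80. Patient owes $356.80 (running OOP $545.80). Insurer: $459 − $356.80 = $102.20.
#3 ($1,384): 30% coinsurance on $1,384 = $415.20. Patient owes $415.20 (running OOP $961). Plan pays $1,384 − $415.20 = $968.80.
#4 ($6,819): 30% coinsurance on $6,819 = $2,045.70. Adding that to $961 gives $3,006.70, past the $1,100 cap; patient pays only $1,100 − $961 = $139. Insurer: $6,819 − $139 = $6,680.

$6,680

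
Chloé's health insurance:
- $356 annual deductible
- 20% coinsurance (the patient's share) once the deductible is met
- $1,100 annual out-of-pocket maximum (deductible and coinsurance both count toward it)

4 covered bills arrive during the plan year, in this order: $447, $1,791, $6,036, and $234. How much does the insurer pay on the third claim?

$5,668.40

#1 ($447): $356 finishes the deductible; $91 goes to coinsurance; 20% of $91 = $18.20. Cost to patient: $374.20. OOP to date $374.20. Insurer: $447 − $374.20 = $72.80.
#2 ($1,791): deductible already satisfied, so patient's share is 20% × $1,791 = $358.20. Patient owes $358.20 (running OOP $732.40). Insurer: $1,791 − $358.20 = $1,432.80.
#3 ($6,036): deductible already satisfied, so patient's share is 20% × $6,036 = $1,207.20. Adding that to $732.40 gives $1,939.60, past the $1,100 cap; patient pays only $1,100 − $732.40 = $367.60. Insurer: $6,036 − $367.60 = $5,668.40.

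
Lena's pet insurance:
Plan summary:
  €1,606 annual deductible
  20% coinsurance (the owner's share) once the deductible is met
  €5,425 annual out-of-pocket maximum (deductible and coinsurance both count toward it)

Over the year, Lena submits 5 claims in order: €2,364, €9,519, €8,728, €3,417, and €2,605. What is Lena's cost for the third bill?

Bill 1, €2,364: €1,606 finishes the deductible; €758 goes to coinsurance; 20% of €758 = €151.60. Owner pays €1,757.60; OOP now €1,757.60.
Bill 2, €9,519: 20% coinsurance on €9,519 = €1,903.80. Owner pays €1,903.80; OOP now €3,661.40.
Bill 3, €8,728: deductible met; 20% of €8,728 = €1,745.60. Owner owes €1,745.60 (running OOP €5,407).

€1,745.60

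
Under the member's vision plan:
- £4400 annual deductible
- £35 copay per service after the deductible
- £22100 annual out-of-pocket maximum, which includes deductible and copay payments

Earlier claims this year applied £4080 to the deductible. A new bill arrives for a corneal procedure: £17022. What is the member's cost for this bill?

£355

£4080 of the £4400 deductible is already met, leaving £320.
The remaining £16702 (= £17022 − £320) moves to the copay.
Copay on this service: £35.
Member responsibility before any cap: £320 + £35 = £355.
Year-to-date out-of-pocket becomes £4080 + £355 = £4435, still under the £22100 maximum, so no cap applies.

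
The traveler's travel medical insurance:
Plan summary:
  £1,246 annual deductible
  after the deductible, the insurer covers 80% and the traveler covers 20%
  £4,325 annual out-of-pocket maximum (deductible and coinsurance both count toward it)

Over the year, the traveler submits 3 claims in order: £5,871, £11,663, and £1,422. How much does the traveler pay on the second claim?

Claim 1 — £5,871: £1,246 finishes the deductible; £4,625 goes to coinsurance; 20% of £4,625 = £925. Traveler owes £2,171 (running OOP £2,171).
Claim 2 — £11,663: 20% coinsurance on £11,663 = £2,332.60. Adding that to £2,171 gives £4,503.60, past the £4,325 cap; traveler pays only £4,325 − £2,171 = £2,154.

£2,154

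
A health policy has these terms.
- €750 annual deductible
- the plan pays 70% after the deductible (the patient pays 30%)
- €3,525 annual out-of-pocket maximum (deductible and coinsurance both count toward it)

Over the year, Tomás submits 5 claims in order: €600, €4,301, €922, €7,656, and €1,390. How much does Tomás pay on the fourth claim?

Claim 1 — €600: entire amount goes to the deductible. Cost to patient: €600. OOP to date €600.
Claim 2 — €4,301: €150 finishes the deductible; €4,151 goes to coinsurance; patient's 30% is €1,245.30. Patient owes €1,395.30 (running OOP €1,995.30).
Claim 3 — €922: deductible met; 30% of €922 = €276.60. Patient owes €276.60 (running OOP €2,271.90).
Claim 4 — €7,656: deductible met; 30% of €7,656 = €2,296.80. Adding that to €2,271.90 gives €4,568.70, past the €3,525 cap; patient pays only €3,525 − €2,271.90 = €1,253.10.

€1,253.10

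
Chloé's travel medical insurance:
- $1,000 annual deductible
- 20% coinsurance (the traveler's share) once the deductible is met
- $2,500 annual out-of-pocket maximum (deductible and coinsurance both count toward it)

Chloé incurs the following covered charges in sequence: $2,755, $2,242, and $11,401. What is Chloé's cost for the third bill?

$700.60

Claim 1 ($2,755): $1,000 to deductible, leaving $1,755; traveler's 20% is $351. Cost to traveler: $1,351. OOP to date $1,351.
Claim 2 ($2,242): 20% coinsurance on $2,242 = $448.40. Traveler pays $448.40; OOP now $1,799.40.
Claim 3 ($11,401): deductible met; 20% of $11,401 = $2,280.20. Adding that to $1,799.40 gives $4,079.60, past the $2,500 cap; traveler pays only $2,500 − $1,799.40 = $700.60.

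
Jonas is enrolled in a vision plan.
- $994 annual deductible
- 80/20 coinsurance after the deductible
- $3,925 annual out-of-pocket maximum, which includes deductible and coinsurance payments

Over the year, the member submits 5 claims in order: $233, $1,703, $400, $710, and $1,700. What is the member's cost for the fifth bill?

$340

Bill 1, $233: fully absorbed by the deductible. Member owes $233 (running OOP $233).
Bill 2, $1,703: deductible takes $761, $942 remains; coinsurance $942 × 20% = $188.40. Cost to member: $949.40. OOP to date $1,182.40.
Bill 3, $400: deductible met; 20% of $400 = $80. Member owes $80 (running OOP $1,262.40).
Bill 4, $710: deductible already satisfied, so member's share is 20% × $710 = $142. Member pays $142; OOP now $1,404.40.
Bill 5, $1,700: deductible met; 20% of $1,700 = $340. Cost to member: $340. OOP to date $1,744.40.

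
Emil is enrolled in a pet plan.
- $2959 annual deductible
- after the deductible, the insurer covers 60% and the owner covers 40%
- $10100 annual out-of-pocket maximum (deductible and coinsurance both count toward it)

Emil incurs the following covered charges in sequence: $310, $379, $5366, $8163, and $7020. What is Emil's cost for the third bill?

$3508.40

#1 ($310): all of it applies to the deductible. Cost to owner: $310. OOP to date $310.
#2 ($379): fully absorbed by the deductible. Owner pays $379; OOP now $689.
#3 ($5366): $2270 finishes the deductible; $3096 goes to coinsurance; 40% of $3096 = $1238.40. Owner owes $3508.40 (running OOP $4197.40).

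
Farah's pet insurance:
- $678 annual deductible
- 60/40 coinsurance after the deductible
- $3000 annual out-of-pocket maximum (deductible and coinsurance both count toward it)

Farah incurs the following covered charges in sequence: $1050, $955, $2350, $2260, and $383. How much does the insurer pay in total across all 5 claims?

Claim 1 — $1050: $678 finishes the deductible; $372 goes to coinsurance; 40% of $372 = $148.80. Cost to owner: $826.80. OOP to date $826.80. Insurer: $1050 − $826.80 = $223.20.
Claim 2 — $955: deductible already satisfied, so owner's share is 40% × $955 = $382. Owner pays $382; OOP now $1208.80. Plan pays $955 − $382 = $573.
Claim 3 — $2350: 40% coinsurance on $2350 = $940. Owner owes $940 (running OOP $2148.80). Insurer: $2350 − $940 = $1410.
Claim 4 — $2260: 40% coinsurance on $2260 = $904. That would push OOP to $3052.80, over the $3000 cap, so owner pays $3000 − $2148.80 = $851.20. Insurer: $2260 − $851.20 = $1408.80.
Claim 5 — $383: deductible met; 40% of $383 = $153.20. OOP would hit $3153.20 > $3000, so the cap limits the owner to $3000 − $3000 = $0. Plan pays $383 − $0 = $383.
Insurer total: $223.20 + $573 + $1410 + $1408.80 + $383 = $3998.

$3998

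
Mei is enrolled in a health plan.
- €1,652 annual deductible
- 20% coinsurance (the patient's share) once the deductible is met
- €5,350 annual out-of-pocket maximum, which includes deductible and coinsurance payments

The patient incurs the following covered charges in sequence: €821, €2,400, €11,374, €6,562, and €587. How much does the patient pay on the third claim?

€2,274.80

Bill 1, €821: fully absorbed by the deductible. Patient owes €821 (running OOP €821).
Bill 2, €2,400: deductible takes €831, €1,569 remains; patient's 20% is €313.80. Patient pays €1,144.80; OOP now €1,965.80.
Bill 3, €11,374: deductible met; 20% of €11,374 = €2,274.80. Patient pays €2,274.80; OOP now €4,240.60.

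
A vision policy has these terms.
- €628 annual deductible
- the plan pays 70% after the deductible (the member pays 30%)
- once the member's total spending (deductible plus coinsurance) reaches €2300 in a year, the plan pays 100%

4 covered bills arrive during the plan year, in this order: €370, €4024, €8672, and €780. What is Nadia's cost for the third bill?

#1 (€370): all of it applies to the deductible. Member owes €370 (running OOP €370).
#2 (€4024): deductible takes €258, €3766 remains; coinsurance €3766 × 30% = €1129.80. Member pays €1387.80; OOP now €1757.80.
#3 (€8672): 30% coinsurance on €8672 = €2601.60. Adding that to €1757.80 gives €4359.40, past the €2300 cap; member pays only €2300 − €1757.80 = €542.20.

€542.20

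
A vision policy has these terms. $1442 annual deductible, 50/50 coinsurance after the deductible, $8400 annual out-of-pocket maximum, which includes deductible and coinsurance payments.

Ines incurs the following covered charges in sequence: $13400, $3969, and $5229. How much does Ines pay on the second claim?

#1 ($13400): deductible takes $1442, $11958 remains; coinsurance $11958 × 50% = $5979. Member owes $7421 (running OOP $7421).
#2 ($3969): 50% coinsurance on $3969 = $1984.50. OOP would hit $9405.50 > $8400, so the cap limits the member to $8400 − $7421 = $979.

$979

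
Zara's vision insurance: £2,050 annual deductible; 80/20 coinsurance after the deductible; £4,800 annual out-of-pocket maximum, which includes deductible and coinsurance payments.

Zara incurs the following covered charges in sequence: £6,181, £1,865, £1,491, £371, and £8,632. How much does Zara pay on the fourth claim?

£74.20

#1 (£6,181): deductible takes £2,050, £4,131 remains; 20% of £4,131 = £826.20. Cost to member: £2,876.20. OOP to date £2,876.20.
#2 (£1,865): 20% coinsurance on £1,865 = £373. Member pays £373; OOP now £3,249.20.
#3 (£1,491): 20% coinsurance on £1,491 = £298.20. Cost to member: £298.20. OOP to date £3,547.40.
#4 (£371): deductible met; 20% of £371 = £74.20. Member pays £74.20; OOP now £3,621.60.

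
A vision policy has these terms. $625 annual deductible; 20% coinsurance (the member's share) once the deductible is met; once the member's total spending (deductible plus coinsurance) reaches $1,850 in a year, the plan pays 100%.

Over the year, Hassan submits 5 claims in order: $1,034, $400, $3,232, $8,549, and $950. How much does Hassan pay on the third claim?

$646.40

Claim 1 — $1,034: $625 finishes the deductible; $409 goes to coinsurance; member's 20% is $81.80. Cost to member: $706.80. OOP to date $706.80.
Claim 2 — $400: deductible already satisfied, so member's share is 20% × $400 = $80. Member owes $80 (running OOP $786.80).
Claim 3 — $3,232: deductible met; 20% of $3,232 = $646.40. Member pays $646.40; OOP now $1,433.20.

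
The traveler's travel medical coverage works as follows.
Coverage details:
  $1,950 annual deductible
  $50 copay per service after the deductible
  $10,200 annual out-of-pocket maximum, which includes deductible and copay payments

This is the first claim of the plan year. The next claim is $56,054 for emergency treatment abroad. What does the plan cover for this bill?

The full $1,950 deductible is still open; $1,950 of this bill applies to it.
That leaves $56,054 − $1,950 = $54,104 for the copay.
Copay on this service: $50.
So the traveler owes $1,950 + $50 = $2,000 before any cap.
Total out-of-pocket so far would be $0 + $2,000 = $2,000, below the $10,200 cap — no reduction.
The insurer covers the remainder: $56,054 − $2,000 = $54,054.

$54,054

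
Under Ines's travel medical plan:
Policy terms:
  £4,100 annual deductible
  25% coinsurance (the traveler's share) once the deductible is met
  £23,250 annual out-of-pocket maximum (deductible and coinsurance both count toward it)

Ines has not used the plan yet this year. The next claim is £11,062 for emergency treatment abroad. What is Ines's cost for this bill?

£5,840.50

The full £4,100 deductible is still open; £4,100 of this bill applies to it.
That leaves £11,062 − £4,100 = £6,962 for coinsurance.
25% of £6,962 = £1,740.50 falls to the traveler.
That puts the traveler's cost at £4,100 + £1,740.50 = £5,840.50 before any cap.
Cumulative spending £0 + £5,840.50 = £5,840.50 stays under the £23,250 maximum.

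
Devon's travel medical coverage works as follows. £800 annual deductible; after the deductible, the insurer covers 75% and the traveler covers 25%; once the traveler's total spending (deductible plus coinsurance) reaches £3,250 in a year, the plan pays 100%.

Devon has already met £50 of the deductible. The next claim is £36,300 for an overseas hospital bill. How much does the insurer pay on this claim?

£50 of the £800 deductible is already met, leaving £750.
The remaining £35,550 (= £36,300 − £750) moves to coinsurance.
25% of £35,550 = £8,887.50 falls to the traveler.
Traveler responsibility before any cap: £750 + £8,887.50 = £9,637.50.
Adding £9,637.50 to the £50 already spent would give £9,687.50, which exceeds the £3,250 cap; the traveler pays just £3,250 − £50 = £3,200.
The plan picks up £36,300 − £3,200 = £33,100.

£33,100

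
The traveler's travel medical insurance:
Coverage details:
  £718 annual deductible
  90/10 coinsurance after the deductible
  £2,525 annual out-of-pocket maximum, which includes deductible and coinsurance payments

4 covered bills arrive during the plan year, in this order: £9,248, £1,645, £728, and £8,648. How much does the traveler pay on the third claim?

£72.80

Claim 1 (£9,248): deductible takes £718, £8,530 remains; coinsurance £8,530 × 10% = £853. Traveler pays £1,571; OOP now £1,571.
Claim 2 (£1,645): 10% coinsurance on £1,645 = £164.50. Cost to traveler: £164.50. OOP to date £1,735.50.
Claim 3 (£728): deductible already satisfied, so traveler's share is 10% × £728 = £72.80. Traveler owes £72.80 (running OOP £1,808.30).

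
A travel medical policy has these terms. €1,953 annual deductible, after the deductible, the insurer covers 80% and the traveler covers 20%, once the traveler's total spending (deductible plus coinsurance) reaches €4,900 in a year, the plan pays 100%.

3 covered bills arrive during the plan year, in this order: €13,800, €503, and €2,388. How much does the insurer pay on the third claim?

€1,911

Bill 1, €13,800: €1,953 finishes the deductible; €11,847 goes to coinsurance; coinsurance €11,847 × 20% = €2,369.40. Cost to traveler: €4,322.40. OOP to date €4,322.40. Insurer: €13,800 − €4,322.40 = €9,477.60.
Bill 2, €503: deductible met; 20% of €503 = €100.60. Cost to traveler: €100.60. OOP to date €4,423. Plan pays €503 − €100.60 = €402.40.
Bill 3, €2,388: 20% coinsurance on €2,388 = €477.60. OOP would hit €4,900.60 > €4,900, so the cap limits the traveler to €4,900 − €4,423 = €477. Plan pays €2,388 − €477 = €1,911.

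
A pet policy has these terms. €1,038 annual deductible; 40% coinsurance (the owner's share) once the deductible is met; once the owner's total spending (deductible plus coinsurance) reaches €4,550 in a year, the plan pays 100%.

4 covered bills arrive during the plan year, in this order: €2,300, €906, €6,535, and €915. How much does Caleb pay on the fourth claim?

Claim 1 (€2,300): €1,038 to deductible, leaving €1,262; coinsurance €1,262 × 40% = €504.80. Owner owes €1,542.80 (running OOP €1,542.80).
Claim 2 (€906): deductible met; 40% of €906 = €362.40. Owner pays €362.40; OOP now €1,905.20.
Claim 3 (€6,535): 40% coinsurance on €6,535 = €2,614. Owner owes €2,614 (running OOP €4,519.20).
Claim 4 (€915): 40% coinsurance on €915 = €366. Adding that to €4,519.20 gives €4,885.20, past the €4,550 cap; owner pays only €4,550 − €4,519.20 = €30.80.

€30.80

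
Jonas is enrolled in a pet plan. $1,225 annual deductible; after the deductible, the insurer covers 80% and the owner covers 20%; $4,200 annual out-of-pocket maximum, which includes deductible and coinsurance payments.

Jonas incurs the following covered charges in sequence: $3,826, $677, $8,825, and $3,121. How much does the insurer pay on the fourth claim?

$2,566.60

Claim 1 — $3,826: $1,225 to deductible, leaving $2,601; 20% of $2,601 = $520.20. Owner owes $1,745.20 (running OOP $1,745.20). Insurer: $3,826 − $1,745.20 = $2,080.80.
Claim 2 — $677: deductible already satisfied, so owner's share is 20% × $677 = $135.40. Owner owes $135.40 (running OOP $1,880.60). Plan pays $677 − $135.40 = $541.60.
Claim 3 — $8,825: deductible already satisfied, so owner's share is 20% × $8,825 = $1,765. Owner owes $1,765 (running OOP $3,645.60). Plan pays $8,825 − $1,765 = $7,060.
Claim 4 — $3,121: 20% coinsurance on $3,121 = $624.20. OOP would hit $4,269.80 > $4,200, so the cap limits the owner to $4,200 − $3,645.60 = $554.40. Insurer: $3,121 − $554.40 = $2,566.60.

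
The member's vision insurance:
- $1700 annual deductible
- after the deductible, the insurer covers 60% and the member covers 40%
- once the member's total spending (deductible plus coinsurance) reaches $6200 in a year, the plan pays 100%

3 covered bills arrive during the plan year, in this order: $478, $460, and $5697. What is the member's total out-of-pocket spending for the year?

$3674

Bill 1, $478: fully absorbed by the deductible. Member owes $478 (running OOP $478).
Bill 2, $460: entire amount goes to the deductible. Member owes $460 (running OOP $938).
Bill 3, $5697: deductible takes $762, $4935 remains; member's 40% is $1974. Member owes $2736 (running OOP $3674).
Summing the member's payments: $478 + $460 + $2736 = $3674.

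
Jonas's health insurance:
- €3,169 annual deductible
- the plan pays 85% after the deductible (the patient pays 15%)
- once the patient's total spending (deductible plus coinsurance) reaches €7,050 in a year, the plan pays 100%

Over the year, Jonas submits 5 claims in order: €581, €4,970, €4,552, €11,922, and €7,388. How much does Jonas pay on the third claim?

€682.80

Bill 1, €581: all of it applies to the deductible. Patient owes €581 (running OOP €581).
Bill 2, €4,970: deductible takes €2,588, €2,382 remains; coinsurance €2,382 × 15% = €357.30. Patient pays €2,945.30; OOP now €3,526.30.
Bill 3, €4,552: deductible already satisfied, so patient's share is 15% × €4,552 = €682.80. Cost to patient: €682.80. OOP to date €4,209.10.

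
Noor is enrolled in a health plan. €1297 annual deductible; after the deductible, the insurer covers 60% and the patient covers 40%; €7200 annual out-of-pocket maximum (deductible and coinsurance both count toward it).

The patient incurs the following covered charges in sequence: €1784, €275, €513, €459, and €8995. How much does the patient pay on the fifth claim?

€3598

Claim 1 — €1784: deductible takes €1297, €487 remains; patient's 40% is €194.80. Cost to patient: €1491.80. OOP to date €1491.80.
Claim 2 — €275: deductible already satisfied, so patient's share is 40% × €275 = €110. Cost to patient: €110. OOP to date €1601.80.
Claim 3 — €513: deductible met; 40% of €513 = €205.20. Patient pays €205.20; OOP now €1807.
Claim 4 — €459: 40% coinsurance on €459 = €183.60. Patient pays €183.60; OOP now €1990.60.
Claim 5 — €8995: 40% coinsurance on €8995 = €3598. Cost to patient: €3598. OOP to date €5588.60.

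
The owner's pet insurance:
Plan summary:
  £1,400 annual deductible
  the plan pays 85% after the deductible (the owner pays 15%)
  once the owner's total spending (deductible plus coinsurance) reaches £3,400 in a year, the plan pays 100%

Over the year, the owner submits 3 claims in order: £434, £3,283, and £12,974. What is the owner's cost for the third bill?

Claim 1 — £434: entire amount goes to the deductible. Owner owes £434 (running OOP £434).
Claim 2 — £3,283: £966 finishes the deductible; £2,317 goes to coinsurance; coinsurance £2,317 × 15% = £347.55. Owner pays £1,313.55; OOP now £1,747.55.
Claim 3 — £12,974: deductible met; 15% of £12,974 = £1,946.10. Adding that to £1,747.55 gives £3,693.65, past the £3,400 cap; owner pays only £3,400 − £1,747.55 = £1,652.45.

£1,652.45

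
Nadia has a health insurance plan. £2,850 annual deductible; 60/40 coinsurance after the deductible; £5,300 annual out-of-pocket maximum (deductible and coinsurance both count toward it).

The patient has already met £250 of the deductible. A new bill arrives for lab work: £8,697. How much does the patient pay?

£5,038.80

£250 of the £2,850 deductible is already met, leaving £2,600.
That leaves £8,697 − £2,600 = £6,097 for coinsurance.
Patient's 40% share of £6,097 is £2,438.80.
Patient responsibility before any cap: £2,600 + £2,438.80 = £5,038.80.
Year-to-date out-of-pocket becomes £250 + £5,038.80 = £5,288.80, still under the £5,300 maximum, so no cap applies.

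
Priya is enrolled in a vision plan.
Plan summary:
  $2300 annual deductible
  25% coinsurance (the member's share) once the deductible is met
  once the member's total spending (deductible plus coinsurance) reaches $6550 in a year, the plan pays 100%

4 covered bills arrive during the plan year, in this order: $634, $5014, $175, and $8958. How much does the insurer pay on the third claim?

$131.25

Bill 1, $634: all of it applies to the deductible. Member owes $634 (running OOP $634). Insurer: $634 − $634 = $0.
Bill 2, $5014: $1666 finishes the deductible; $3348 goes to coinsurance; coinsurance $3348 × 25% = $837. Member pays $2503; OOP now $3137. Insurer: $5014 − $2503 = $2511.
Bill 3, $175: 25% coinsurance on $175 = $43.75. Member pays $43.75; OOP now $3180.75. Plan pays $175 − $43.75 = $131.25.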